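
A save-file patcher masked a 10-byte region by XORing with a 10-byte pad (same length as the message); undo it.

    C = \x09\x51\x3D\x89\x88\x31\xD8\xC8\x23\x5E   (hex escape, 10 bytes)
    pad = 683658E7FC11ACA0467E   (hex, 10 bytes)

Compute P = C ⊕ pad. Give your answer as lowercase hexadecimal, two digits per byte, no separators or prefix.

09 XOR 68 = 61
51 XOR 36 = 67
3d XOR 58 = 65
89 XOR e7 = 6e
88 XOR fc = 74
31 XOR 11 = 20
d8 XOR ac = 74
c8 XOR a0 = 68
23 XOR 46 = 65
5e XOR 7e = 20

6167656e742074686520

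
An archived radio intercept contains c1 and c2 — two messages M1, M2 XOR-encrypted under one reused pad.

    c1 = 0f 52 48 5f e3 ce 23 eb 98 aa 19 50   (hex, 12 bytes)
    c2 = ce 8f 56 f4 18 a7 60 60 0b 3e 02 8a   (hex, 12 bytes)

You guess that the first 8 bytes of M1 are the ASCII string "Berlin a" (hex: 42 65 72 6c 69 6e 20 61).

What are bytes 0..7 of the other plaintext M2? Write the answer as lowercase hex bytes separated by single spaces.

First, c1 ⊕ c2 = (M1 ⊕ K) ⊕ (M2 ⊕ K) = M1 ⊕ M2, so the key drops out. Then M2 = (M1 ⊕ M2) ⊕ M1 over the first 8 bytes.
byte 0: (0f ⊕ ce) ⊕ 42 = c1 ⊕ 42 = 83
byte 1: (52 ⊕ 8f) ⊕ 65 = dd ⊕ 65 = b8
byte 2: (48 ⊕ 56) ⊕ 72 = 1e ⊕ 72 = 6c
byte 3: (5f ⊕ f4) ⊕ 6c = ab ⊕ 6c = c7
byte 4: (e3 ⊕ 18) ⊕ 69 = fb ⊕ 69 = 92
byte 5: (ce ⊕ a7) ⊕ 6e = 69 ⊕ 6e = 07
byte 6: (23 ⊕ 60) ⊕ 20 = 43 ⊕ 20 = 63
byte 7: (eb ⊕ 60) ⊕ 61 = 8b ⊕ 61 = ea

83 b8 6c c7 92 07 63 ea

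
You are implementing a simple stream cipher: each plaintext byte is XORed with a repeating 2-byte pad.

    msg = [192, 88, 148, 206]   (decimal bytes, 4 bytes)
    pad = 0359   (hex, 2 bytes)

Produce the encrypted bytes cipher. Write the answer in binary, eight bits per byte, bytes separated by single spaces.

The 2-byte key repeats, so the effective keystream is 03 59 03 59.
byte 0: 192 ⊕   3 = 195
byte 1:  88 ⊕  89 =   1
byte 2: 148 ⊕   3 = 151
byte 3: 206 ⊕  89 = 151

11000011 00000001 10010111 10010111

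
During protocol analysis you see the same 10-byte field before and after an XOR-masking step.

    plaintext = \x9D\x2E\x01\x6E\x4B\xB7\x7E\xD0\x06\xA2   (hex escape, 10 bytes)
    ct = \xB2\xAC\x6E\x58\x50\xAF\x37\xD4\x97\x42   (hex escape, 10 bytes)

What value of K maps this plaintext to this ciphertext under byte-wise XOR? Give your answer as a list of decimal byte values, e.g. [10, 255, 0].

Since ct = plaintext ⊕ K, XORing both sides with plaintext gives K = plaintext ⊕ ct.
9d xor b2 = 2f
2e xor ac = 82
01 xor 6e = 6f
6e xor 58 = 36
4b xor 50 = 1b
b7 xor af = 18
7e xor 37 = 49
d0 xor d4 = 04
06 xor 97 = 91
a2 xor 42 = e0

[47, 130, 111, 54, 27, 24, 73, 4, 145, 224]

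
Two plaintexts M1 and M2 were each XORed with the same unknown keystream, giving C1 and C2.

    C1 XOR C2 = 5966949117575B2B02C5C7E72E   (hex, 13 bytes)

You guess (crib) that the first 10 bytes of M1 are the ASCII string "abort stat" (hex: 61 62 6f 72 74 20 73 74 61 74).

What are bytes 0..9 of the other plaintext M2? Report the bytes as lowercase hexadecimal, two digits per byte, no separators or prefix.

Since C1 ⊕ C2 = M1 ⊕ M2, XORing with the guessed M1 bytes yields the corresponding M2 bytes: M2 = (C1 ⊕ C2) ⊕ M1.
byte 0:  89 ^  97 =  56
byte 1: 102 ^  98 =   4
byte 2: 148 ^ 111 = 251
byte 3: 145 ^ 114 = 227
byte 4:  23 ^ 116 =  99
byte 5:  87 ^  32 = 119
byte 6:  91 ^ 115 =  40
byte 7:  43 ^ 116 =  95
byte 8:   2 ^  97 =  99
byte 9: 197 ^ 116 = 177

3804fbe36377285f63b1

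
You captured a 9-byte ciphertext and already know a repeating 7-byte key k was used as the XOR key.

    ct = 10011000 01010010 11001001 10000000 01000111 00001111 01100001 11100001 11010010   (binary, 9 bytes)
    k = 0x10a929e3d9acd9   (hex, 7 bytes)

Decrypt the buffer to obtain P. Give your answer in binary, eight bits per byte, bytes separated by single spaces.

10001000 11111011 11100000 01100011 10011110 10100011 10111000 11110001 01111011

The 7-byte key repeats, so the effective keystream is 10 a9 29 e3 d9 ac d9 10 a9.
byte 0: 98 ^ 10 = 88
byte 1: 52 ^ a9 = fb
byte 2: c9 ^ 29 = e0
byte 3: 80 ^ e3 = 63
byte 4: 47 ^ d9 = 9e
byte 5: 0f ^ ac = a3
byte 6: 61 ^ d9 = b8
byte 7: e1 ^ 10 = f1
byte 8: d2 ^ a9 = 7b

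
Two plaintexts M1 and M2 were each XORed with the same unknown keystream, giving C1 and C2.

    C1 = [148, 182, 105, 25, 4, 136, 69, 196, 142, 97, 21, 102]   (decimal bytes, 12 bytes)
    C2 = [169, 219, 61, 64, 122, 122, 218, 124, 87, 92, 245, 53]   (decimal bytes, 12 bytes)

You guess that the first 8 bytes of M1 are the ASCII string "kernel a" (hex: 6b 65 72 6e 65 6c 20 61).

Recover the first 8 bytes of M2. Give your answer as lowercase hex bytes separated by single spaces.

56 08 26 37 1b 9e bf d9

First, C1 ⊕ C2 = (M1 ⊕ K) ⊕ (M2 ⊕ K) = M1 ⊕ M2, so the key drops out. Then M2 = (M1 ⊕ M2) ⊕ M1 over the first 8 bytes.
byte 0: (94 XOR a9) XOR 6b = 3d XOR 6b = 56
byte 1: (b6 XOR db) XOR 65 = 6d XOR 65 = 08
byte 2: (69 XOR 3d) XOR 72 = 54 XOR 72 = 26
byte 3: (19 XOR 40) XOR 6e = 59 XOR 6e = 37
byte 4: (04 XOR 7a) XOR 65 = 7e XOR 65 = 1b
byte 5: (88 XOR 7a) XOR 6c = f2 XOR 6c = 9e
byte 6: (45 XOR da) XOR 20 = 9f XOR 20 = bf
byte 7: (c4 XOR 7c) XOR 61 = b8 XOR 61 = d9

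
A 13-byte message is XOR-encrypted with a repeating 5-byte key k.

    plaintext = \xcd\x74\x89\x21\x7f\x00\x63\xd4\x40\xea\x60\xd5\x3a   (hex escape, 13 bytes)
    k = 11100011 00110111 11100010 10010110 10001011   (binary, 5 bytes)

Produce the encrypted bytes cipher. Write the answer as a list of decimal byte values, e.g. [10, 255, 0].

The 5-byte key repeats, so the effective keystream is e3 37 e2 96 8b e3 37 e2 96 8b e3 37 e2.
byte 0: cd xor e3 = 2e
byte 1: 74 xor 37 = 43
byte 2: 89 xor e2 = 6b
byte 3: 21 xor 96 = b7
byte 4: 7f xor 8b = f4
byte 5: 00 xor e3 = e3
byte 6: 63 xor 37 = 54
byte 7: d4 xor e2 = 36
byte 8: 40 xor 96 = d6
byte 9: ea xor 8b = 61
byte 10: 60 xor e3 = 83
byte 11: d5 xor 37 = e2
byte 12: 3a xor e2 = d8

[46, 67, 107, 183, 244, 227, 84, 54, 214, 97, 131, 226, 216]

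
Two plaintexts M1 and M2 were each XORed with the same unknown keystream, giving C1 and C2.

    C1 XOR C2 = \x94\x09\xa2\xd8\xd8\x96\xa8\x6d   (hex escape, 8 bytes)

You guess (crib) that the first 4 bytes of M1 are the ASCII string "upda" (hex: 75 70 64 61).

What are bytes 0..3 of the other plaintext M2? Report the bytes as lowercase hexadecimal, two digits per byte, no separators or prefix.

Since C1 ⊕ C2 = M1 ⊕ M2, XORing with the guessed M1 bytes yields the corresponding M2 bytes: M2 = (C1 ⊕ C2) ⊕ M1.
94 xor 75 = e1
09 xor 70 = 79
a2 xor 64 = c6
d8 xor 61 = b9

e179c6b9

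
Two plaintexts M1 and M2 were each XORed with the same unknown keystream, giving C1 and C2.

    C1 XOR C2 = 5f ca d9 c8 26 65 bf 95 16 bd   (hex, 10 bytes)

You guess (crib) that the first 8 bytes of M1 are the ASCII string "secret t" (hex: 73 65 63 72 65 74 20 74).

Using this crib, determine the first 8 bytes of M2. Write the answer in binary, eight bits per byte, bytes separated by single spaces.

00101100 10101111 10111010 10111010 01000011 00010001 10011111 11100001

Since C1 ⊕ C2 = M1 ⊕ M2, XORing with the guessed M1 bytes yields the corresponding M2 bytes: M2 = (C1 ⊕ C2) ⊕ M1.
5f ⊕ 73 = 2c
ca ⊕ 65 = af
d9 ⊕ 63 = ba
c8 ⊕ 72 = ba
26 ⊕ 65 = 43
65 ⊕ 74 = 11
bf ⊕ 20 = 9f
95 ⊕ 74 = e1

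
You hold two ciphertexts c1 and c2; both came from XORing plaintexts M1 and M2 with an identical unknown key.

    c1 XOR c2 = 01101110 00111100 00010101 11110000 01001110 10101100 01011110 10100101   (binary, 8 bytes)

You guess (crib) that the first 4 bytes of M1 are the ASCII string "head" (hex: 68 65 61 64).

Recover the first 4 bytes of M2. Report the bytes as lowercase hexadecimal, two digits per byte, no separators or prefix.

Since c1 ⊕ c2 = M1 ⊕ M2, XORing with the guessed M1 bytes yields the corresponding M2 bytes: M2 = (c1 ⊕ c2) ⊕ M1.
byte 0: 6e xor 68 = 06
byte 1: 3c xor 65 = 59
byte 2: 15 xor 61 = 74
byte 3: f0 xor 64 = 94

06597494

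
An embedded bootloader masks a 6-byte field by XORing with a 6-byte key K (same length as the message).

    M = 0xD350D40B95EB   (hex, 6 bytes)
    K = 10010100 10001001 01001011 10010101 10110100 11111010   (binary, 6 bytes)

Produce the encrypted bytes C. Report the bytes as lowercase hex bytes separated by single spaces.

11010011 ^ 10010100 = 01000111
01010000 ^ 10001001 = 11011001
11010100 ^ 01001011 = 10011111
00001011 ^ 10010101 = 10011110
10010101 ^ 10110100 = 00100001
11101011 ^ 11111010 = 00010001

47 d9 9f 9e 21 11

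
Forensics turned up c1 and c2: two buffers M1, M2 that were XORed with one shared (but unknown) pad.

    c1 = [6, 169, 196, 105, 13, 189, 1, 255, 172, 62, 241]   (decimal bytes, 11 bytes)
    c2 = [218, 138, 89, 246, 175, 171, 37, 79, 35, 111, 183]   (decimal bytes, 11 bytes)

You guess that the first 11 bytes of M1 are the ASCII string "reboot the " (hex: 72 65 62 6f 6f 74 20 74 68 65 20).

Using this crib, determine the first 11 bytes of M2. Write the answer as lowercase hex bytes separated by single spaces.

ae 46 ff f0 cd 62 04 c4 e7 34 66

First, c1 ⊕ c2 = (M1 ⊕ K) ⊕ (M2 ⊕ K) = M1 ⊕ M2, so the key drops out. Then M2 = (M1 ⊕ M2) ⊕ M1 over the first 11 bytes.
byte 0: (06 xor da) xor 72 = dc xor 72 = ae
byte 1: (a9 xor 8a) xor 65 = 23 xor 65 = 46
byte 2: (c4 xor 59) xor 62 = 9d xor 62 = ff
byte 3: (69 xor f6) xor 6f = 9f xor 6f = f0
byte 4: (0d xor af) xor 6f = a2 xor 6f = cd
byte 5: (bd xor ab) xor 74 = 16 xor 74 = 62
byte 6: (01 xor 25) xor 20 = 24 xor 20 = 04
byte 7: (ff xor 4f) xor 74 = b0 xor 74 = c4
byte 8: (ac xor 23) xor 68 = 8f xor 68 = e7
byte 9: (3e xor 6f) xor 65 = 51 xor 65 = 34
byte 10: (f1 xor b7) xor 20 = 46 xor 20 = 66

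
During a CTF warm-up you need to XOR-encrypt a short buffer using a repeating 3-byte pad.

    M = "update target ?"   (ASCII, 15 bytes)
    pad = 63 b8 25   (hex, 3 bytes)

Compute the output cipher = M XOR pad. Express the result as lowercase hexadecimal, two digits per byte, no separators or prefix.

16c84102cc4043cc4411df4017981a

The 3-byte key repeats, so the effective keystream is 63 b8 25 63 b8 25 63 b8 25 63 b8 25 63 b8 25.
byte 0: 75 ⊕ 63 = 16
byte 1: 70 ⊕ b8 = c8
byte 2: 64 ⊕ 25 = 41
byte 3: 61 ⊕ 63 = 02
byte 4: 74 ⊕ b8 = cc
byte 5: 65 ⊕ 25 = 40
byte 6: 20 ⊕ 63 = 43
byte 7: 74 ⊕ b8 = cc
byte 8: 61 ⊕ 25 = 44
byte 9: 72 ⊕ 63 = 11
byte 10: 67 ⊕ b8 = df
byte 11: 65 ⊕ 25 = 40
byte 12: 74 ⊕ 63 = 17
byte 13: 20 ⊕ b8 = 98
byte 14: 3f ⊕ 25 = 1a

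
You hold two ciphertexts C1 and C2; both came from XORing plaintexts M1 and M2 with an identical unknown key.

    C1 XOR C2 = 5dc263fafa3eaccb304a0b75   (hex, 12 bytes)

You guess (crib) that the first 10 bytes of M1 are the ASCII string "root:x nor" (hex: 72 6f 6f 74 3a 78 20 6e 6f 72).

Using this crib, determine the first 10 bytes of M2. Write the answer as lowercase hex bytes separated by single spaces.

Since C1 ⊕ C2 = M1 ⊕ M2, XORing with the guessed M1 bytes yields the corresponding M2 bytes: M2 = (C1 ⊕ C2) ⊕ M1.
5d xor 72 = 2f
c2 xor 6f = ad
63 xor 6f = 0c
fa xor 74 = 8e
fa xor 3a = c0
3e xor 78 = 46
ac xor 20 = 8c
cb xor 6e = a5
30 xor 6f = 5f
4a xor 72 = 38

2f ad 0c 8e c0 46 8c a5 5f 38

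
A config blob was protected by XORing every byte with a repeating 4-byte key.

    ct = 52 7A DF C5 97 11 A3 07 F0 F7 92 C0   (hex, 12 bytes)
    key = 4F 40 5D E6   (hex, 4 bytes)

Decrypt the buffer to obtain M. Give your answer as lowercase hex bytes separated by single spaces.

The 4-byte key repeats, so the effective keystream is 4f 40 5d e6 4f 40 5d e6 4f 40 5d e6.
byte 0:  82 xor  79 =  29
byte 1: 122 xor  64 =  58
byte 2: 223 xor  93 = 130
byte 3: 197 xor 230 =  35
byte 4: 151 xor  79 = 216
byte 5:  17 xor  64 =  81
byte 6: 163 xor  93 = 254
byte 7:   7 xor 230 = 225
byte 8: 240 xor  79 = 191
byte 9: 247 xor  64 = 183
byte 10: 146 xor  93 = 207
byte 11: 192 xor 230 =  38

1d 3a 82 23 d8 51 fe e1 bf b7 cf 26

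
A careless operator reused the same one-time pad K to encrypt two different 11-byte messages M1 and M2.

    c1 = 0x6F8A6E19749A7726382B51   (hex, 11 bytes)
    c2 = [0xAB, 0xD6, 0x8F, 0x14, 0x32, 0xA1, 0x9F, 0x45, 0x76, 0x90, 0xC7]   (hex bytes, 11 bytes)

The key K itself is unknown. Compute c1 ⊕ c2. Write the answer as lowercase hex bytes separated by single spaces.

c4 5c e1 0d 46 3b e8 63 4e bb 96

c1 ⊕ c2 = (M1 ⊕ K) ⊕ (M2 ⊕ K) = M1 ⊕ M2 — the shared key cancels under XOR.
byte 0: 01101111 ^ 10101011 = 11000100
byte 1: 10001010 ^ 11010110 = 01011100
byte 2: 01101110 ^ 10001111 = 11100001
byte 3: 00011001 ^ 00010100 = 00001101
byte 4: 01110100 ^ 00110010 = 01000110
byte 5: 10011010 ^ 10100001 = 00111011
byte 6: 01110111 ^ 10011111 = 11101000
byte 7: 00100110 ^ 01000101 = 01100011
byte 8: 00111000 ^ 01110110 = 01001110
byte 9: 00101011 ^ 10010000 = 10111011
byte 10: 01010001 ^ 11000111 = 10010110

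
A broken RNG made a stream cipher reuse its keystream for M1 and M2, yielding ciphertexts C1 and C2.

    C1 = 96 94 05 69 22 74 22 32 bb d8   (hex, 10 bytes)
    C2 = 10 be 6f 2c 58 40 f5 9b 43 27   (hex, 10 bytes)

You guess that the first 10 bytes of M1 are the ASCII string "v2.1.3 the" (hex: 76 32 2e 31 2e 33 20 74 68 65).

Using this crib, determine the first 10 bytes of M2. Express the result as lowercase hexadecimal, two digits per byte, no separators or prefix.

f01844745407f7dd909a

First, C1 ⊕ C2 = (M1 ⊕ K) ⊕ (M2 ⊕ K) = M1 ⊕ M2, so the key drops out. Then M2 = (M1 ⊕ M2) ⊕ M1 over the first 10 bytes.
byte 0: (96 ^ 10) ^ 76 = 86 ^ 76 = f0
byte 1: (94 ^ be) ^ 32 = 2a ^ 32 = 18
byte 2: (05 ^ 6f) ^ 2e = 6a ^ 2e = 44
byte 3: (69 ^ 2c) ^ 31 = 45 ^ 31 = 74
byte 4: (22 ^ 58) ^ 2e = 7a ^ 2e = 54
byte 5: (74 ^ 40) ^ 33 = 34 ^ 33 = 07
byte 6: (22 ^ f5) ^ 20 = d7 ^ 20 = f7
byte 7: (32 ^ 9b) ^ 74 = a9 ^ 74 = dd
byte 8: (bb ^ 43) ^ 68 = f8 ^ 68 = 90
byte 9: (d8 ^ 27) ^ 65 = ff ^ 65 = 9a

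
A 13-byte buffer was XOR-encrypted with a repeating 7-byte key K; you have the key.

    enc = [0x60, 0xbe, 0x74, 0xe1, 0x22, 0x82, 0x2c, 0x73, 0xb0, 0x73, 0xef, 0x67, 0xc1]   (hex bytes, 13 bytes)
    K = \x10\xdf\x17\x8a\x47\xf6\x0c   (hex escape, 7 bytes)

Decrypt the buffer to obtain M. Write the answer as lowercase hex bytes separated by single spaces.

70 61 63 6b 65 74 20 63 6f 64 65 20 37

The 7-byte key repeats, so the effective keystream is 10 df 17 8a 47 f6 0c 10 df 17 8a 47 f6.
byte 0: 60 ⊕ 10 = 70
byte 1: be ⊕ df = 61
byte 2: 74 ⊕ 17 = 63
byte 3: e1 ⊕ 8a = 6b
byte 4: 22 ⊕ 47 = 65
byte 5: 82 ⊕ f6 = 74
byte 6: 2c ⊕ 0c = 20
byte 7: 73 ⊕ 10 = 63
byte 8: b0 ⊕ df = 6f
byte 9: 73 ⊕ 17 = 64
byte 10: ef ⊕ 8a = 65
byte 11: 67 ⊕ 47 = 20
byte 12: c1 ⊕ f6 = 37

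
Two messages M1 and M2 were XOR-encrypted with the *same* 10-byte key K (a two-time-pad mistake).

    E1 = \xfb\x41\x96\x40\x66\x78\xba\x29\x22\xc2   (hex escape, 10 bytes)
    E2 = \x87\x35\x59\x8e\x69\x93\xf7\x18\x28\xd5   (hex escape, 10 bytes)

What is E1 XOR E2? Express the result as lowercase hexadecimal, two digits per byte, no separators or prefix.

7c74cfce0feb4d310a17

E1 ⊕ E2 = (M1 ⊕ K) ⊕ (M2 ⊕ K) = M1 ⊕ M2 — the shared key cancels under XOR.
byte 0: 251 ⊕ 135 = 124
byte 1:  65 ⊕  53 = 116
byte 2: 150 ⊕  89 = 207
byte 3:  64 ⊕ 142 = 206
byte 4: 102 ⊕ 105 =  15
byte 5: 120 ⊕ 147 = 235
byte 6: 186 ⊕ 247 =  77
byte 7:  41 ⊕  24 =  49
byte 8:  34 ⊕  40 =  10
byte 9: 194 ⊕ 213 =  23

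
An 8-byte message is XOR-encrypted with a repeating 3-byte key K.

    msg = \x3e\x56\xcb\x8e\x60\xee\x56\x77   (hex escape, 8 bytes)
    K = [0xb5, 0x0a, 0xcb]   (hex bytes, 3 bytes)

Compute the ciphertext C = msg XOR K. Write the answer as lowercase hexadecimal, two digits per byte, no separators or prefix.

The 3-byte key repeats, so the effective keystream is b5 0a cb b5 0a cb b5 0a.
byte 0: 00111110 xor 10110101 = 10001011
byte 1: 01010110 xor 00001010 = 01011100
byte 2: 11001011 xor 11001011 = 00000000
byte 3: 10001110 xor 10110101 = 00111011
byte 4: 01100000 xor 00001010 = 01101010
byte 5: 11101110 xor 11001011 = 00100101
byte 6: 01010110 xor 10110101 = 11100011
byte 7: 01110111 xor 00001010 = 01111101

8b5c003b6a25e37d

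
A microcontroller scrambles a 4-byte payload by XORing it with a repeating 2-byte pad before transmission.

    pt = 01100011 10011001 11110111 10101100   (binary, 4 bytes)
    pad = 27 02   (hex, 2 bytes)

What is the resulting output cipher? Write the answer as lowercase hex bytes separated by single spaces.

The 2-byte key repeats, so the effective keystream is 27 02 27 02.
byte 0: 63 xor 27 = 44
byte 1: 99 xor 02 = 9b
byte 2: f7 xor 27 = d0
byte 3: ac xor 02 = ae

44 9b d0 ae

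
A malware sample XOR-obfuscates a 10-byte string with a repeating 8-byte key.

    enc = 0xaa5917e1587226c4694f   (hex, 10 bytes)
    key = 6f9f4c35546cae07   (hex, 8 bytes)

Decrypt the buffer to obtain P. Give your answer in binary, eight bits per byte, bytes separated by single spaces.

The 8-byte key repeats, so the effective keystream is 6f 9f 4c 35 54 6c ae 07 6f 9f.
byte 0: aa ⊕ 6f = c5
byte 1: 59 ⊕ 9f = c6
byte 2: 17 ⊕ 4c = 5b
byte 3: e1 ⊕ 35 = d4
byte 4: 58 ⊕ 54 = 0c
byte 5: 72 ⊕ 6c = 1e
byte 6: 26 ⊕ ae = 88
byte 7: c4 ⊕ 07 = c3
byte 8: 69 ⊕ 6f = 06
byte 9: 4f ⊕ 9f = d0

11000101 11000110 01011011 11010100 00001100 00011110 10001000 11000011 00000110 11010000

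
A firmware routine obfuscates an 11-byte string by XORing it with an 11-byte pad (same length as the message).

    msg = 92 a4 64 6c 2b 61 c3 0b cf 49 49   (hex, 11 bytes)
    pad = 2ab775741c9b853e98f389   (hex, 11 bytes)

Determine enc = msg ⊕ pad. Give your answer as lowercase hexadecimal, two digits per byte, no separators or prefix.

10010010 ⊕ 00101010 = 10111000
10100100 ⊕ 10110111 = 00010011
01100100 ⊕ 01110101 = 00010001
01101100 ⊕ 01110100 = 00011000
00101011 ⊕ 00011100 = 00110111
01100001 ⊕ 10011011 = 11111010
11000011 ⊕ 10000101 = 01000110
00001011 ⊕ 00111110 = 00110101
11001111 ⊕ 10011000 = 01010111
01001001 ⊕ 11110011 = 10111010
01001001 ⊕ 10001001 = 11000000

b813111837fa463557bac0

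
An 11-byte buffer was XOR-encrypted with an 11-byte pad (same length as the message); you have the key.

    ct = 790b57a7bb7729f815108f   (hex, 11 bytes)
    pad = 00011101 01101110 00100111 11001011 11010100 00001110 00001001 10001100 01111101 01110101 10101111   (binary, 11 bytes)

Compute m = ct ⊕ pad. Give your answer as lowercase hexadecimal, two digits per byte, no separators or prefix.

6465706c6f792074686520

XOR is its own inverse, so applying the key byte-wise gives the result directly.
byte 0: 79 xor 1d = 64
byte 1: 0b xor 6e = 65
byte 2: 57 xor 27 = 70
byte 3: a7 xor cb = 6c
byte 4: bb xor d4 = 6f
byte 5: 77 xor 0e = 79
byte 6: 29 xor 09 = 20
byte 7: f8 xor 8c = 74
byte 8: 15 xor 7d = 68
byte 9: 10 xor 75 = 65
byte 10: 8f xor af = 20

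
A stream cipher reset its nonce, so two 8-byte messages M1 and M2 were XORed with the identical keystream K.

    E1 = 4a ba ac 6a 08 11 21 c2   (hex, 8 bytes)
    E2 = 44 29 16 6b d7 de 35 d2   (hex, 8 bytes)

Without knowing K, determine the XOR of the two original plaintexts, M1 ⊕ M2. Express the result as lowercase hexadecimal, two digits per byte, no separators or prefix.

0e93ba01dfcf1410

E1 ⊕ E2 = (M1 ⊕ K) ⊕ (M2 ⊕ K) = M1 ⊕ M2 — the shared key cancels under XOR.
4a ⊕ 44 = 0e
ba ⊕ 29 = 93
ac ⊕ 16 = ba
6a ⊕ 6b = 01
08 ⊕ d7 = df
11 ⊕ de = cf
21 ⊕ 35 = 14
c2 ⊕ d2 = 10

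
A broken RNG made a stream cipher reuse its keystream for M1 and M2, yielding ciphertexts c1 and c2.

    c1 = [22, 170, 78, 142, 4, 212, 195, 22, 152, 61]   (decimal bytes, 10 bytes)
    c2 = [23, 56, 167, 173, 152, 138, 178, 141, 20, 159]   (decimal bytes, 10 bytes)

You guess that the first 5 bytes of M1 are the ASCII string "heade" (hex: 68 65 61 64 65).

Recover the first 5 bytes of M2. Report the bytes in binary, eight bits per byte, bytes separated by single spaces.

First, c1 ⊕ c2 = (M1 ⊕ K) ⊕ (M2 ⊕ K) = M1 ⊕ M2, so the key drops out. Then M2 = (M1 ⊕ M2) ⊕ M1 over the first 5 bytes.
byte 0: (16 XOR 17) XOR 68 = 01 XOR 68 = 69
byte 1: (aa XOR 38) XOR 65 = 92 XOR 65 = f7
byte 2: (4e XOR a7) XOR 61 = e9 XOR 61 = 88
byte 3: (8e XOR ad) XOR 64 = 23 XOR 64 = 47
byte 4: (04 XOR 98) XOR 65 = 9c XOR 65 = f9

01101001 11110111 10001000 01000111 11111001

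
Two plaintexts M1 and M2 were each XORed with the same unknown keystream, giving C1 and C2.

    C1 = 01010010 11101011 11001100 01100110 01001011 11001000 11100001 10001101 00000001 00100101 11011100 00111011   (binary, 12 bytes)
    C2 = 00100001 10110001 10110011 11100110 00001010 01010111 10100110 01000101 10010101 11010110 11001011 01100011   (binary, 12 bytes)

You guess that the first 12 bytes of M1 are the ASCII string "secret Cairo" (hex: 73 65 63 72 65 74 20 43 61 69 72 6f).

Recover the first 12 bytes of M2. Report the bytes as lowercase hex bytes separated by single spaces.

00 3f 1c f2 24 eb 67 8b f5 9a 65 37

First, C1 ⊕ C2 = (M1 ⊕ K) ⊕ (M2 ⊕ K) = M1 ⊕ M2, so the key drops out. Then M2 = (M1 ⊕ M2) ⊕ M1 over the first 12 bytes.
byte 0: (52 ⊕ 21) ⊕ 73 = 73 ⊕ 73 = 00
byte 1: (eb ⊕ b1) ⊕ 65 = 5a ⊕ 65 = 3f
byte 2: (cc ⊕ b3) ⊕ 63 = 7f ⊕ 63 = 1c
byte 3: (66 ⊕ e6) ⊕ 72 = 80 ⊕ 72 = f2
byte 4: (4b ⊕ 0a) ⊕ 65 = 41 ⊕ 65 = 24
byte 5: (c8 ⊕ 57) ⊕ 74 = 9f ⊕ 74 = eb
byte 6: (e1 ⊕ a6) ⊕ 20 = 47 ⊕ 20 = 67
byte 7: (8d ⊕ 45) ⊕ 43 = c8 ⊕ 43 = 8b
byte 8: (01 ⊕ 95) ⊕ 61 = 94 ⊕ 61 = f5
byte 9: (25 ⊕ d6) ⊕ 69 = f3 ⊕ 69 = 9a
byte 10: (dc ⊕ cb) ⊕ 72 = 17 ⊕ 72 = 65
byte 11: (3b ⊕ 63) ⊕ 6f = 58 ⊕ 6f = 37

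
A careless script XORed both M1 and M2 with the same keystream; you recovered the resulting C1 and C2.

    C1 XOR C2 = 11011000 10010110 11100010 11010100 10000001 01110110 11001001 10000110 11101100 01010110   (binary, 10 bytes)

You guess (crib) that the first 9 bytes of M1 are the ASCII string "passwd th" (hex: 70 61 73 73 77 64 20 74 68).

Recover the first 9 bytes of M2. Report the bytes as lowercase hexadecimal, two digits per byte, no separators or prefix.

a8f791a7f612e9f284

Since C1 ⊕ C2 = M1 ⊕ M2, XORing with the guessed M1 bytes yields the corresponding M2 bytes: M2 = (C1 ⊕ C2) ⊕ M1.
d8 XOR 70 = a8
96 XOR 61 = f7
e2 XOR 73 = 91
d4 XOR 73 = a7
81 XOR 77 = f6
76 XOR 64 = 12
c9 XOR 20 = e9
86 XOR 74 = f2
ec XOR 68 = 84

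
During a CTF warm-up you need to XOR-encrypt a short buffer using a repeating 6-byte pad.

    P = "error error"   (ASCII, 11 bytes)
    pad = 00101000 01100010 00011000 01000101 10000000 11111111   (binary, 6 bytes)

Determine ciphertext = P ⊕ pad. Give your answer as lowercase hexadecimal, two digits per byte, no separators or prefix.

The 6-byte key repeats, so the effective keystream is 28 62 18 45 80 ff 28 62 18 45 80.
byte 0: 65 ⊕ 28 = 4d
byte 1: 72 ⊕ 62 = 10
byte 2: 72 ⊕ 18 = 6a
byte 3: 6f ⊕ 45 = 2a
byte 4: 72 ⊕ 80 = f2
byte 5: 20 ⊕ ff = df
byte 6: 65 ⊕ 28 = 4d
byte 7: 72 ⊕ 62 = 10
byte 8: 72 ⊕ 18 = 6a
byte 9: 6f ⊕ 45 = 2a
byte 10: 72 ⊕ 80 = f2

4d106a2af2df4d106a2af2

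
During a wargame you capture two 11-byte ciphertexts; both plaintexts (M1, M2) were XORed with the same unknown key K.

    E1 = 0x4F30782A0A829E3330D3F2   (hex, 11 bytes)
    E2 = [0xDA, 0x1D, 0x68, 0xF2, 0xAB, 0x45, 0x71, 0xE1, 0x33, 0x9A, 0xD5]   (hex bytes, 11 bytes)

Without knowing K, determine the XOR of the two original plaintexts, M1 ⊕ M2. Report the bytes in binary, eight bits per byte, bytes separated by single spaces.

10010101 00101101 00010000 11011000 10100001 11000111 11101111 11010010 00000011 01001001 00100111

E1 ⊕ E2 = (M1 ⊕ K) ⊕ (M2 ⊕ K) = M1 ⊕ M2 — the shared key cancels under XOR.
01001111 XOR 11011010 = 10010101
00110000 XOR 00011101 = 00101101
01111000 XOR 01101000 = 00010000
00101010 XOR 11110010 = 11011000
00001010 XOR 10101011 = 10100001
10000010 XOR 01000101 = 11000111
10011110 XOR 01110001 = 11101111
00110011 XOR 11100001 = 11010010
00110000 XOR 00110011 = 00000011
11010011 XOR 10011010 = 01001001
11110010 XOR 11010101 = 00100111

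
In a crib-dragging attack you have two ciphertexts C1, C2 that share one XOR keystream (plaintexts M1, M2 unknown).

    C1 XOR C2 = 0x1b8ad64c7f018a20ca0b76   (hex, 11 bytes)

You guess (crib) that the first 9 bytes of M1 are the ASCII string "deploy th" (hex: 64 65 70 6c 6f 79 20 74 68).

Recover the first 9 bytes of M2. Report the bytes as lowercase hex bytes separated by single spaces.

7f ef a6 20 10 78 aa 54 a2

Since C1 ⊕ C2 = M1 ⊕ M2, XORing with the guessed M1 bytes yields the corresponding M2 bytes: M2 = (C1 ⊕ C2) ⊕ M1.
1b XOR 64 = 7f
8a XOR 65 = ef
d6 XOR 70 = a6
4c XOR 6c = 20
7f XOR 6f = 10
01 XOR 79 = 78
8a XOR 20 = aa
20 XOR 74 = 54
ca XOR 68 = a2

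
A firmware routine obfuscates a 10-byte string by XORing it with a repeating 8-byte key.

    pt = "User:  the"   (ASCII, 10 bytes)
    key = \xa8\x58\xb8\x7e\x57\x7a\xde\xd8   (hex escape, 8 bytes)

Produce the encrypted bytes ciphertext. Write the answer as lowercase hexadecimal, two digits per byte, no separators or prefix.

The 8-byte key repeats, so the effective keystream is a8 58 b8 7e 57 7a de d8 a8 58.
byte 0: 01010101 XOR 10101000 = 11111101
byte 1: 01110011 XOR 01011000 = 00101011
byte 2: 01100101 XOR 10111000 = 11011101
byte 3: 01110010 XOR 01111110 = 00001100
byte 4: 00111010 XOR 01010111 = 01101101
byte 5: 00100000 XOR 01111010 = 01011010
byte 6: 00100000 XOR 11011110 = 11111110
byte 7: 01110100 XOR 11011000 = 10101100
byte 8: 01101000 XOR 10101000 = 11000000
byte 9: 01100101 XOR 01011000 = 00111101

fd2bdd0c6d5afeacc03d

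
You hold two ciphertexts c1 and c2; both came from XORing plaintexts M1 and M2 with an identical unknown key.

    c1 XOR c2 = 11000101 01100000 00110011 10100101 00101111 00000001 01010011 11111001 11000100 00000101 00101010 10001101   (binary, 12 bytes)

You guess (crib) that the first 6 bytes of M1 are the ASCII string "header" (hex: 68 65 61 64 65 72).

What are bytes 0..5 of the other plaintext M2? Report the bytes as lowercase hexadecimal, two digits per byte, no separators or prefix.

Since c1 ⊕ c2 = M1 ⊕ M2, XORing with the guessed M1 bytes yields the corresponding M2 bytes: M2 = (c1 ⊕ c2) ⊕ M1.
c5 XOR 68 = ad
60 XOR 65 = 05
33 XOR 61 = 52
a5 XOR 64 = c1
2f XOR 65 = 4a
01 XOR 72 = 73

ad0552c14a73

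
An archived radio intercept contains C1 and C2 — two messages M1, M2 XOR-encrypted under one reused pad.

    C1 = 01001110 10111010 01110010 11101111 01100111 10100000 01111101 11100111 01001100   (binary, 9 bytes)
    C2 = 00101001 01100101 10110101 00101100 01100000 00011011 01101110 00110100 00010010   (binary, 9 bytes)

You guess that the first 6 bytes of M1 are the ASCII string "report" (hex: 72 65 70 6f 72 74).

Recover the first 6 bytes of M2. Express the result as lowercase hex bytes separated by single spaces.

15 ba b7 ac 75 cf

First, C1 ⊕ C2 = (M1 ⊕ K) ⊕ (M2 ⊕ K) = M1 ⊕ M2, so the key drops out. Then M2 = (M1 ⊕ M2) ⊕ M1 over the first 6 bytes.
byte 0: (4e ⊕ 29) ⊕ 72 = 67 ⊕ 72 = 15
byte 1: (ba ⊕ 65) ⊕ 65 = df ⊕ 65 = ba
byte 2: (72 ⊕ b5) ⊕ 70 = c7 ⊕ 70 = b7
byte 3: (ef ⊕ 2c) ⊕ 6f = c3 ⊕ 6f = ac
byte 4: (67 ⊕ 60) ⊕ 72 = 07 ⊕ 72 = 75
byte 5: (a0 ⊕ 1b) ⊕ 74 = bb ⊕ 74 = cf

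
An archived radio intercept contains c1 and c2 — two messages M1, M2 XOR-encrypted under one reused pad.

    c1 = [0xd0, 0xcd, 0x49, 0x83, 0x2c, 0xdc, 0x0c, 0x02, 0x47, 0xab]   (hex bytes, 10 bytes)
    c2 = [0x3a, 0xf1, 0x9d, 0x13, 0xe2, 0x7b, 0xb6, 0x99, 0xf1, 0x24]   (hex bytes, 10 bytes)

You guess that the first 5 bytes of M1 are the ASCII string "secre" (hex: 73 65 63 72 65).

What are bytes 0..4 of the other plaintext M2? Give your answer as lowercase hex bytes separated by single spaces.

First, c1 ⊕ c2 = (M1 ⊕ K) ⊕ (M2 ⊕ K) = M1 ⊕ M2, so the key drops out. Then M2 = (M1 ⊕ M2) ⊕ M1 over the first 5 bytes.
byte 0: (d0 ⊕ 3a) ⊕ 73 = ea ⊕ 73 = 99
byte 1: (cd ⊕ f1) ⊕ 65 = 3c ⊕ 65 = 59
byte 2: (49 ⊕ 9d) ⊕ 63 = d4 ⊕ 63 = b7
byte 3: (83 ⊕ 13) ⊕ 72 = 90 ⊕ 72 = e2
byte 4: (2c ⊕ e2) ⊕ 65 = ce ⊕ 65 = ab

99 59 b7 e2 ab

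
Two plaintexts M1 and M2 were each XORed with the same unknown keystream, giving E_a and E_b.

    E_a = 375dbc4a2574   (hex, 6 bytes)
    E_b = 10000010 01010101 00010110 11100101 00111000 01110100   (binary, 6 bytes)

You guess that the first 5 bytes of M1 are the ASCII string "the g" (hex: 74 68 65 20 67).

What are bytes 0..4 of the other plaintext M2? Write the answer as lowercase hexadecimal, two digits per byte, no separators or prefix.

c160cf8f7a

First, E_a ⊕ E_b = (M1 ⊕ K) ⊕ (M2 ⊕ K) = M1 ⊕ M2, so the key drops out. Then M2 = (M1 ⊕ M2) ⊕ M1 over the first 5 bytes.
byte 0: (37 xor 82) xor 74 = b5 xor 74 = c1
byte 1: (5d xor 55) xor 68 = 08 xor 68 = 60
byte 2: (bc xor 16) xor 65 = aa xor 65 = cf
byte 3: (4a xor e5) xor 20 = af xor 20 = 8f
byte 4: (25 xor 38) xor 67 = 1d xor 67 = 7a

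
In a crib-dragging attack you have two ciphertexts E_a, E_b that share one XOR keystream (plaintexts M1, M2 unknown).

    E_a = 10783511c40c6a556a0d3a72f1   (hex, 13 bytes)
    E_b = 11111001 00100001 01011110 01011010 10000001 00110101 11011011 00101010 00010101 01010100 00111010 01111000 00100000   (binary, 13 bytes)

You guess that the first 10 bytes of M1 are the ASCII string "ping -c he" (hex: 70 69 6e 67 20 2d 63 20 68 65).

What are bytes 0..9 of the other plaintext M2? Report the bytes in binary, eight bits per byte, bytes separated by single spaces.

First, E_a ⊕ E_b = (M1 ⊕ K) ⊕ (M2 ⊕ K) = M1 ⊕ M2, so the key drops out. Then M2 = (M1 ⊕ M2) ⊕ M1 over the first 10 bytes.
byte 0: (10 ⊕ f9) ⊕ 70 = e9 ⊕ 70 = 99
byte 1: (78 ⊕ 21) ⊕ 69 = 59 ⊕ 69 = 30
byte 2: (35 ⊕ 5e) ⊕ 6e = 6b ⊕ 6e = 05
byte 3: (11 ⊕ 5a) ⊕ 67 = 4b ⊕ 67 = 2c
byte 4: (c4 ⊕ 81) ⊕ 20 = 45 ⊕ 20 = 65
byte 5: (0c ⊕ 35) ⊕ 2d = 39 ⊕ 2d = 14
byte 6: (6a ⊕ db) ⊕ 63 = b1 ⊕ 63 = d2
byte 7: (55 ⊕ 2a) ⊕ 20 = 7f ⊕ 20 = 5f
byte 8: (6a ⊕ 15) ⊕ 68 = 7f ⊕ 68 = 17
byte 9: (0d ⊕ 54) ⊕ 65 = 59 ⊕ 65 = 3c

10011001 00110000 00000101 00101100 01100101 00010100 11010010 01011111 00010111 00111100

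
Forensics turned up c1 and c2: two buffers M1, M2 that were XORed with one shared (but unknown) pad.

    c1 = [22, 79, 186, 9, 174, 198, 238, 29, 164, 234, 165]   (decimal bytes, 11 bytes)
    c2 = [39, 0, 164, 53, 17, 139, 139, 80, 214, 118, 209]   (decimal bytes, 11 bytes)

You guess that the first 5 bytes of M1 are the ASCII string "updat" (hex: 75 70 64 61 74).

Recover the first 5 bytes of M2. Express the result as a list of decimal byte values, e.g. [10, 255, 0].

[68, 63, 122, 93, 203]

First, c1 ⊕ c2 = (M1 ⊕ K) ⊕ (M2 ⊕ K) = M1 ⊕ M2, so the key drops out. Then M2 = (M1 ⊕ M2) ⊕ M1 over the first 5 bytes.
byte 0: (16 ^ 27) ^ 75 = 31 ^ 75 = 44
byte 1: (4f ^ 00) ^ 70 = 4f ^ 70 = 3f
byte 2: (ba ^ a4) ^ 64 = 1e ^ 64 = 7a
byte 3: (09 ^ 35) ^ 61 = 3c ^ 61 = 5d
byte 4: (ae ^ 11) ^ 74 = bf ^ 74 = cb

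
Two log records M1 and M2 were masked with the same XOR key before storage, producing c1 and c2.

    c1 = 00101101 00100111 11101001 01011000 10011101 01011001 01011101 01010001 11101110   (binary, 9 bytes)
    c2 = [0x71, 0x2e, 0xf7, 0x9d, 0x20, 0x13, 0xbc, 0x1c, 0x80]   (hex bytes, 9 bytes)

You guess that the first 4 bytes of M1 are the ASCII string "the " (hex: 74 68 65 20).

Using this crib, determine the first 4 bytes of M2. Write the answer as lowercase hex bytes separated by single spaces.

28 61 7b e5

First, c1 ⊕ c2 = (M1 ⊕ K) ⊕ (M2 ⊕ K) = M1 ⊕ M2, so the key drops out. Then M2 = (M1 ⊕ M2) ⊕ M1 over the first 4 bytes.
byte 0: (2d ^ 71) ^ 74 = 5c ^ 74 = 28
byte 1: (27 ^ 2e) ^ 68 = 09 ^ 68 = 61
byte 2: (e9 ^ f7) ^ 65 = 1e ^ 65 = 7b
byte 3: (58 ^ 9d) ^ 20 = c5 ^ 20 = e5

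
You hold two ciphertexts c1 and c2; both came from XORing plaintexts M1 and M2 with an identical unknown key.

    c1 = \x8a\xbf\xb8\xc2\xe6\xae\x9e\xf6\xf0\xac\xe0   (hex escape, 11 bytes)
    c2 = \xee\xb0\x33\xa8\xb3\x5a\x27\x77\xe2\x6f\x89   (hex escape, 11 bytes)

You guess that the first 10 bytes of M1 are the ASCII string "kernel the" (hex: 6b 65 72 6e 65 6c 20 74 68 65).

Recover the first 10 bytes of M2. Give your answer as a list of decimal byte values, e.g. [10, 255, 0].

First, c1 ⊕ c2 = (M1 ⊕ K) ⊕ (M2 ⊕ K) = M1 ⊕ M2, so the key drops out. Then M2 = (M1 ⊕ M2) ⊕ M1 over the first 10 bytes.
byte 0: (8a XOR ee) XOR 6b = 64 XOR 6b = 0f
byte 1: (bf XOR b0) XOR 65 = 0f XOR 65 = 6a
byte 2: (b8 XOR 33) XOR 72 = 8b XOR 72 = f9
byte 3: (c2 XOR a8) XOR 6e = 6a XOR 6e = 04
byte 4: (e6 XOR b3) XOR 65 = 55 XOR 65 = 30
byte 5: (ae XOR 5a) XOR 6c = f4 XOR 6c = 98
byte 6: (9e XOR 27) XOR 20 = b9 XOR 20 = 99
byte 7: (f6 XOR 77) XOR 74 = 81 XOR 74 = f5
byte 8: (f0 XOR e2) XOR 68 = 12 XOR 68 = 7a
byte 9: (ac XOR 6f) XOR 65 = c3 XOR 65 = a6

[15, 106, 249, 4, 48, 152, 153, 245, 122, 166]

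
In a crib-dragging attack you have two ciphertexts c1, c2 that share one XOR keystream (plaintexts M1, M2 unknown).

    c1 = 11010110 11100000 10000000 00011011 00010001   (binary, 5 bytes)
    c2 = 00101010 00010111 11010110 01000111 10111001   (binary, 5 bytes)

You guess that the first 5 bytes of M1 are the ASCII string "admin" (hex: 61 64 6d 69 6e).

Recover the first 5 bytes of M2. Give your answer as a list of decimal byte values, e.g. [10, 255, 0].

[157, 147, 59, 53, 198]

First, c1 ⊕ c2 = (M1 ⊕ K) ⊕ (M2 ⊕ K) = M1 ⊕ M2, so the key drops out. Then M2 = (M1 ⊕ M2) ⊕ M1 over the first 5 bytes.
byte 0: (d6 XOR 2a) XOR 61 = fc XOR 61 = 9d
byte 1: (e0 XOR 17) XOR 64 = f7 XOR 64 = 93
byte 2: (80 XOR d6) XOR 6d = 56 XOR 6d = 3b
byte 3: (1b XOR 47) XOR 69 = 5c XOR 69 = 35
byte 4: (11 XOR b9) XOR 6e = a8 XOR 6e = c6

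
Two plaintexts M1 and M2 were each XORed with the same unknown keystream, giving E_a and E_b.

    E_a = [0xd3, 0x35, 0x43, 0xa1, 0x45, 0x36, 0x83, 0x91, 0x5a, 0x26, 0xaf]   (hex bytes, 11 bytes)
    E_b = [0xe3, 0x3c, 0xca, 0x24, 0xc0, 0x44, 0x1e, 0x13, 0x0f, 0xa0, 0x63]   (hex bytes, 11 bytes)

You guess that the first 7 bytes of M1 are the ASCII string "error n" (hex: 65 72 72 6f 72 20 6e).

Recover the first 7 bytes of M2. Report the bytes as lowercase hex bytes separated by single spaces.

First, E_a ⊕ E_b = (M1 ⊕ K) ⊕ (M2 ⊕ K) = M1 ⊕ M2, so the key drops out. Then M2 = (M1 ⊕ M2) ⊕ M1 over the first 7 bytes.
byte 0: (d3 ^ e3) ^ 65 = 30 ^ 65 = 55
byte 1: (35 ^ 3c) ^ 72 = 09 ^ 72 = 7b
byte 2: (43 ^ ca) ^ 72 = 89 ^ 72 = fb
byte 3: (a1 ^ 24) ^ 6f = 85 ^ 6f = ea
byte 4: (45 ^ c0) ^ 72 = 85 ^ 72 = f7
byte 5: (36 ^ 44) ^ 20 = 72 ^ 20 = 52
byte 6: (83 ^ 1e) ^ 6e = 9d ^ 6e = f3

55 7b fb ea f7 52 f3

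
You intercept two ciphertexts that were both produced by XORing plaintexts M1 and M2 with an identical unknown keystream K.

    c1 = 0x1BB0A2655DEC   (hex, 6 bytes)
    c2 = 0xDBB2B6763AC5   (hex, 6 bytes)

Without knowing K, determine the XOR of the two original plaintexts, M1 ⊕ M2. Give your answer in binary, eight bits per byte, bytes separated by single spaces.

11000000 00000010 00010100 00010011 01100111 00101001

c1 ⊕ c2 = (M1 ⊕ K) ⊕ (M2 ⊕ K) = M1 ⊕ M2 — the shared key cancels under XOR.
1b ^ db = c0
b0 ^ b2 = 02
a2 ^ b6 = 14
65 ^ 76 = 13
5d ^ 3a = 67
ec ^ c5 = 29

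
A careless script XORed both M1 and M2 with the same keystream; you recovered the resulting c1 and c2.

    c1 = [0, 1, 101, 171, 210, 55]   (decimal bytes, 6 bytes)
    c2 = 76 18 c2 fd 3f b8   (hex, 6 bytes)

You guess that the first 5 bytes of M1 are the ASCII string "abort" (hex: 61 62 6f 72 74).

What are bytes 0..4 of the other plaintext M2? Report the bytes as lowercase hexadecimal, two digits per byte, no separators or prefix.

First, c1 ⊕ c2 = (M1 ⊕ K) ⊕ (M2 ⊕ K) = M1 ⊕ M2, so the key drops out. Then M2 = (M1 ⊕ M2) ⊕ M1 over the first 5 bytes.
byte 0: (00 ^ 76) ^ 61 = 76 ^ 61 = 17
byte 1: (01 ^ 18) ^ 62 = 19 ^ 62 = 7b
byte 2: (65 ^ c2) ^ 6f = a7 ^ 6f = c8
byte 3: (ab ^ fd) ^ 72 = 56 ^ 72 = 24
byte 4: (d2 ^ 3f) ^ 74 = ed ^ 74 = 99

177bc82499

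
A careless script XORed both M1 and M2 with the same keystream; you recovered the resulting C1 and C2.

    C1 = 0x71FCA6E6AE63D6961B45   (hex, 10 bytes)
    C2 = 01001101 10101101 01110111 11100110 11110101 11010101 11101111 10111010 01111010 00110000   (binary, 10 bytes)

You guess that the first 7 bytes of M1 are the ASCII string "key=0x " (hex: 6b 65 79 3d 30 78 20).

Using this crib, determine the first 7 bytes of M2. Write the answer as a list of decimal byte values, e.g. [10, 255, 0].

[87, 52, 168, 61, 107, 206, 25]

First, C1 ⊕ C2 = (M1 ⊕ K) ⊕ (M2 ⊕ K) = M1 ⊕ M2, so the key drops out. Then M2 = (M1 ⊕ M2) ⊕ M1 over the first 7 bytes.
byte 0: (71 XOR 4d) XOR 6b = 3c XOR 6b = 57
byte 1: (fc XOR ad) XOR 65 = 51 XOR 65 = 34
byte 2: (a6 XOR 77) XOR 79 = d1 XOR 79 = a8
byte 3: (e6 XOR e6) XOR 3d = 00 XOR 3d = 3d
byte 4: (ae XOR f5) XOR 30 = 5b XOR 30 = 6b
byte 5: (63 XOR d5) XOR 78 = b6 XOR 78 = ce
byte 6: (d6 XOR ef) XOR 20 = 39 XOR 20 = 19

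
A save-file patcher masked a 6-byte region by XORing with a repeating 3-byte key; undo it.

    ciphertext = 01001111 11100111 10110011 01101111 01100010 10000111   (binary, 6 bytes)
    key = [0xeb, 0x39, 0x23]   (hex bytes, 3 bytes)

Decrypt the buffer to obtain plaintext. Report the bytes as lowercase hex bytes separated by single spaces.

a4 de 90 84 5b a4

The 3-byte key repeats, so the effective keystream is eb 39 23 eb 39 23.
byte 0: 4f ⊕ eb = a4
byte 1: e7 ⊕ 39 = de
byte 2: b3 ⊕ 23 = 90
byte 3: 6f ⊕ eb = 84
byte 4: 62 ⊕ 39 = 5b
byte 5: 87 ⊕ 23 = a4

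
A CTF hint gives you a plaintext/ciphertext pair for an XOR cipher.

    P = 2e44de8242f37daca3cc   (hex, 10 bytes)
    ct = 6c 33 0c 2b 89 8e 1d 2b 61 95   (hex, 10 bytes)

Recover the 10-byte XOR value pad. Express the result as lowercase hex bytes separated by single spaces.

Since ct = P ⊕ pad, XORing both sides with P gives pad = P ⊕ ct.
2e ⊕ 6c = 42
44 ⊕ 33 = 77
de ⊕ 0c = d2
82 ⊕ 2b = a9
42 ⊕ 89 = cb
f3 ⊕ 8e = 7d
7d ⊕ 1d = 60
ac ⊕ 2b = 87
a3 ⊕ 61 = c2
cc ⊕ 95 = 59

42 77 d2 a9 cb 7d 60 87 c2 59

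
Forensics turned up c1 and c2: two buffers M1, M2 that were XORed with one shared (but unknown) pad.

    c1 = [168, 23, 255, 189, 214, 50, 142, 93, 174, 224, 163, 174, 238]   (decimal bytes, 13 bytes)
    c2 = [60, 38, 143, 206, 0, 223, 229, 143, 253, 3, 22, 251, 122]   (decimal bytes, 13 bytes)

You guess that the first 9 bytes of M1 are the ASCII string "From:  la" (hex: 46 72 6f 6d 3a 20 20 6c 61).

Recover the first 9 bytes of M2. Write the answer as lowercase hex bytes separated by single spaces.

d2 43 1f 1e ec cd 4b be 32

First, c1 ⊕ c2 = (M1 ⊕ K) ⊕ (M2 ⊕ K) = M1 ⊕ M2, so the key drops out. Then M2 = (M1 ⊕ M2) ⊕ M1 over the first 9 bytes.
byte 0: (a8 XOR 3c) XOR 46 = 94 XOR 46 = d2
byte 1: (17 XOR 26) XOR 72 = 31 XOR 72 = 43
byte 2: (ff XOR 8f) XOR 6f = 70 XOR 6f = 1f
byte 3: (bd XOR ce) XOR 6d = 73 XOR 6d = 1e
byte 4: (d6 XOR 00) XOR 3a = d6 XOR 3a = ec
byte 5: (32 XOR df) XOR 20 = ed XOR 20 = cd
byte 6: (8e XOR e5) XOR 20 = 6b XOR 20 = 4b
byte 7: (5d XOR 8f) XOR 6c = d2 XOR 6c = be
byte 8: (ae XOR fd) XOR 61 = 53 XOR 61 = 32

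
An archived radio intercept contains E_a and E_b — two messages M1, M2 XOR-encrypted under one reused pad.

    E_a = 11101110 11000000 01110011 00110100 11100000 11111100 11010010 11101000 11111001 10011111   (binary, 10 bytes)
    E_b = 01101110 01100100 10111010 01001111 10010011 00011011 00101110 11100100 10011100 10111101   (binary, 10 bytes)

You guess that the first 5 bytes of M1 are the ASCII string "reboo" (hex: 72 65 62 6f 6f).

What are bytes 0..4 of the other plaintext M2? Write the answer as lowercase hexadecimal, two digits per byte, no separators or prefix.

f2c1ab141c

First, E_a ⊕ E_b = (M1 ⊕ K) ⊕ (M2 ⊕ K) = M1 ⊕ M2, so the key drops out. Then M2 = (M1 ⊕ M2) ⊕ M1 over the first 5 bytes.
byte 0: (ee ^ 6e) ^ 72 = 80 ^ 72 = f2
byte 1: (c0 ^ 64) ^ 65 = a4 ^ 65 = c1
byte 2: (73 ^ ba) ^ 62 = c9 ^ 62 = ab
byte 3: (34 ^ 4f) ^ 6f = 7b ^ 6f = 14
byte 4: (e0 ^ 93) ^ 6f = 73 ^ 6f = 1c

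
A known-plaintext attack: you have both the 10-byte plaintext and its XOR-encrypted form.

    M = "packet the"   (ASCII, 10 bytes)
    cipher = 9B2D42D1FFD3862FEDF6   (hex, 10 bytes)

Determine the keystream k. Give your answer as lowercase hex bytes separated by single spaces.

eb 4c 21 ba 9a a7 a6 5b 85 93

Since cipher = M ⊕ k, XORing both sides with M gives k = M ⊕ cipher.
01110000 xor 10011011 = 11101011
01100001 xor 00101101 = 01001100
01100011 xor 01000010 = 00100001
01101011 xor 11010001 = 10111010
01100101 xor 11111111 = 10011010
01110100 xor 11010011 = 10100111
00100000 xor 10000110 = 10100110
01110100 xor 00101111 = 01011011
01101000 xor 11101101 = 10000101
01100101 xor 11110110 = 10010011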